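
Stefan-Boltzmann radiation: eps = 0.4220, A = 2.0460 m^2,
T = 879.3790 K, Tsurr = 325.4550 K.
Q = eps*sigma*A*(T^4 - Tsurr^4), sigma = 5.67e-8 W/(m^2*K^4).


T^4 = 5.9800e+11
Tsurr^4 = 1.1219e+10
Q = 0.4220 * 5.67e-8 * 2.0460 * 5.8679e+11 = 28726.3360 W

28726.3360 W


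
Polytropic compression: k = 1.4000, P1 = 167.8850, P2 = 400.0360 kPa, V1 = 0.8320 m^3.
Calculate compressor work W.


(k-1)/k = 0.2857
(P2/P1)^exp = 1.2816
W = 3.5000 * 167.8850 * 0.8320 * (1.2816 - 1) = 137.6497 kJ

137.6497 kJ


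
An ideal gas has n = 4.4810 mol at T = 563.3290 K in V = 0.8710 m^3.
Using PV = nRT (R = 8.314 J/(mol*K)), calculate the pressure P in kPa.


P = nRT/V = 4.4810 * 8.314 * 563.3290 / 0.8710
= 20986.8410 / 0.8710 = 24095.1103 Pa = 24.0951 kPa

24.0951 kPa


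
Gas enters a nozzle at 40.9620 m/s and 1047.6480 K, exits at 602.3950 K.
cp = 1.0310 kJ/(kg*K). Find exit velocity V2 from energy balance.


dT = 445.2530 K
2*cp*1000*dT = 918111.6860
V1^2 = 1677.8854
V2 = sqrt(919789.5714) = 959.0566 m/s

959.0566 m/s


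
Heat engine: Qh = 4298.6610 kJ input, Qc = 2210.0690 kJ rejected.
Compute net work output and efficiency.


W = 4298.6610 - 2210.0690 = 2088.5920 kJ
eta = 2088.5920 / 4298.6610 = 0.4859 = 48.5870%

W = 2088.5920 kJ, eta = 48.5870%


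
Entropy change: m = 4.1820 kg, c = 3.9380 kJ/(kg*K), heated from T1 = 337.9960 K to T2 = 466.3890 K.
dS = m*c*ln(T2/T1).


T2/T1 = 1.3799
ln(T2/T1) = 0.3220
dS = 4.1820 * 3.9380 * 0.3220 = 5.3027 kJ/K

5.3027 kJ/K


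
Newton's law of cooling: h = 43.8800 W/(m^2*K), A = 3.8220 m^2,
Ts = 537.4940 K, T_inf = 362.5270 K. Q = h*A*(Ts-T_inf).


dT = 174.9670 K
Q = 43.8800 * 3.8220 * 174.9670 = 29343.6036 W

29343.6036 W


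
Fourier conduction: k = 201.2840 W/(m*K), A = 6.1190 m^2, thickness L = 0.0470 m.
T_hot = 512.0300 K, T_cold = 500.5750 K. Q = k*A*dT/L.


dT = 11.4550 K
Q = 201.2840 * 6.1190 * 11.4550 / 0.0470 = 300183.5872 W

300183.5872 W


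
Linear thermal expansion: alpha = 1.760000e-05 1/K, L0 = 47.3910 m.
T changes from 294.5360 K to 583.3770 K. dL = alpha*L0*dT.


dT = 288.8410 K
dL = 1.760000e-05 * 47.3910 * 288.8410 = 0.240917 m
L_final = 47.631917 m

dL = 0.240917 m


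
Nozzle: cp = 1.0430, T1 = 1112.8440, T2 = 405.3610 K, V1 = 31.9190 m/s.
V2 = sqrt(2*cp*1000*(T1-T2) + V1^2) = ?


dT = 707.4830 K
2*cp*1000*dT = 1475809.5380
V1^2 = 1018.8226
V2 = sqrt(1476828.3606) = 1215.2483 m/s

1215.2483 m/s


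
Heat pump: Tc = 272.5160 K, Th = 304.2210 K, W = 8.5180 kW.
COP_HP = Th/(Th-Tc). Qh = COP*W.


COP = 304.2210 / 31.7050 = 9.5954
Qh = 9.5954 * 8.5180 = 81.7333 kW

COP = 9.5954, Qh = 81.7333 kW


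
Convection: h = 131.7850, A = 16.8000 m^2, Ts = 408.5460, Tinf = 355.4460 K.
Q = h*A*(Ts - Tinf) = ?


dT = 53.1000 K
Q = 131.7850 * 16.8000 * 53.1000 = 117562.7628 W

117562.7628 W


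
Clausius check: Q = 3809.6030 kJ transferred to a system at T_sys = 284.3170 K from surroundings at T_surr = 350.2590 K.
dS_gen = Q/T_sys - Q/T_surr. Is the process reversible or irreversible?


dS_sys = 3809.6030/284.3170 = 13.3991 kJ/K
dS_surr = -3809.6030/350.2590 = -10.8765 kJ/K
dS_gen = 13.3991 - 10.8765 = 2.5226 kJ/K (irreversible)

dS_gen = 2.5226 kJ/K, irreversible


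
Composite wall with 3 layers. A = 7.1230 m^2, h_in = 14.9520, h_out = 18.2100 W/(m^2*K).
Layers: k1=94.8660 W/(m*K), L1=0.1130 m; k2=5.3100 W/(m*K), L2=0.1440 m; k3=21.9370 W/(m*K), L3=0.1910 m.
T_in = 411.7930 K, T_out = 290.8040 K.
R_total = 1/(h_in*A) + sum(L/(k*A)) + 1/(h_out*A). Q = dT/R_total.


R_conv_in = 1/(14.9520*7.1230) = 0.0094
R_1 = 0.1130/(94.8660*7.1230) = 0.0002
R_2 = 0.1440/(5.3100*7.1230) = 0.0038
R_3 = 0.1910/(21.9370*7.1230) = 0.0012
R_conv_out = 1/(18.2100*7.1230) = 0.0077
R_total = 0.0223 K/W
Q = 120.9890 / 0.0223 = 5426.5674 W

R_total = 0.0223 K/W, Q = 5426.5674 W


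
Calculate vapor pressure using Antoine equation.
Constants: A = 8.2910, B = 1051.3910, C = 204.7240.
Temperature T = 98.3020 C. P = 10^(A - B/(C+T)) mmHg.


C+T = 303.0260
B/(C+T) = 3.4696
log10(P) = 8.2910 - 3.4696 = 4.8214
P = 10^4.8214 = 66276.6321 mmHg

66276.6321 mmHg


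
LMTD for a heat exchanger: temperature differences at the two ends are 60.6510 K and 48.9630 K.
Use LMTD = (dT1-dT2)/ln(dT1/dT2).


dT1/dT2 = 1.2387
ln(dT1/dT2) = 0.2141
LMTD = 11.6880 / 0.2141 = 54.5987 K

54.5987 K


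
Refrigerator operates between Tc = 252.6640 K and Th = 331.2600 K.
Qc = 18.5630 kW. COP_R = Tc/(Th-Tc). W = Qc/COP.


COP = 252.6640 / 78.5960 = 3.2147
W = 18.5630 / 3.2147 = 5.7744 kW

COP = 3.2147, W = 5.7744 kW


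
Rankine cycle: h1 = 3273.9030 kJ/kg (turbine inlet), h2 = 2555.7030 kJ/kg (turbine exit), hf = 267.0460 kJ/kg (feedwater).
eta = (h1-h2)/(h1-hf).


W = 718.2000 kJ/kg
Q_in = 3006.8570 kJ/kg
eta = 0.2389 = 23.8854%

eta = 23.8854%


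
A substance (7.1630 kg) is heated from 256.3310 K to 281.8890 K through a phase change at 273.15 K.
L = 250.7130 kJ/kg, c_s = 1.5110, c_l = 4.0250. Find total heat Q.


Q1 (sensible, solid) = 7.1630 * 1.5110 * 16.8190 = 182.0370 kJ
Q2 (latent) = 7.1630 * 250.7130 = 1795.8572 kJ
Q3 (sensible, liquid) = 7.1630 * 4.0250 * 8.7390 = 251.9548 kJ
Q_total = 2229.8489 kJ

2229.8489 kJ


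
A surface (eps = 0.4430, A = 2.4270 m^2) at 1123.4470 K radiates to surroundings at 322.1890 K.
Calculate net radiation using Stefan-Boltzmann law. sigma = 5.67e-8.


T^4 = 1.5930e+12
Tsurr^4 = 1.0776e+10
Q = 0.4430 * 5.67e-8 * 2.4270 * 1.5822e+12 = 96453.7623 W

96453.7623 W


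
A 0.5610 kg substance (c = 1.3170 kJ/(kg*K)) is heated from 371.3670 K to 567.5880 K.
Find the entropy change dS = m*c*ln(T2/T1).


T2/T1 = 1.5284
ln(T2/T1) = 0.4242
dS = 0.5610 * 1.3170 * 0.4242 = 0.3134 kJ/K

0.3134 kJ/K


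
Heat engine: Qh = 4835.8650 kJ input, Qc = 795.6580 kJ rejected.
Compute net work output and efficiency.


W = 4835.8650 - 795.6580 = 4040.2070 kJ
eta = 4040.2070 / 4835.8650 = 0.8355 = 83.5467%

W = 4040.2070 kJ, eta = 83.5467%


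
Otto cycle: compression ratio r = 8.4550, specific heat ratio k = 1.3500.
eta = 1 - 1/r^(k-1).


r^(k-1) = 2.1110
eta = 1 - 1/2.1110 = 0.5263 = 52.6293%

52.6293%


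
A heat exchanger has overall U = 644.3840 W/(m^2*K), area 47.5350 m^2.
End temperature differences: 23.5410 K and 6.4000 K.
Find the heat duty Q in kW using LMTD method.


LMTD = 13.1606 K
Q = 644.3840 * 47.5350 * 13.1606 = 403120.4327 W = 403.1204 kW

403.1204 kW


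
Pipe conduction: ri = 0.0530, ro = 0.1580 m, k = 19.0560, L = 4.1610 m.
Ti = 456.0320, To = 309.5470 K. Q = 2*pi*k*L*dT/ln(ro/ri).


dT = 146.4850 K
ln(ro/ri) = 1.0923
Q = 2*pi*19.0560*4.1610*146.4850 / 1.0923 = 66812.7442 W

66812.7442 W


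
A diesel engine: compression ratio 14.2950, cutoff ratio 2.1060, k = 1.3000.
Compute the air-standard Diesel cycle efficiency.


r^(k-1) = 2.2210
rc^k = 2.6333
eta = 0.4885 = 48.8548%

48.8548%


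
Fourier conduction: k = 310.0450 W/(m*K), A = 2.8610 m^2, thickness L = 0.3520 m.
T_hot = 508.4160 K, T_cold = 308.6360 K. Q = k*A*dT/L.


dT = 199.7800 K
Q = 310.0450 * 2.8610 * 199.7800 / 0.3520 = 503444.8877 W

503444.8877 W


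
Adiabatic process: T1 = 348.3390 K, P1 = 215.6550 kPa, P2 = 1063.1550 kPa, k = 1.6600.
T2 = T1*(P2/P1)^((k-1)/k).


(k-1)/k = 0.3976
(P2/P1)^exp = 1.8857
T2 = 348.3390 * 1.8857 = 656.8519 K

656.8519 K


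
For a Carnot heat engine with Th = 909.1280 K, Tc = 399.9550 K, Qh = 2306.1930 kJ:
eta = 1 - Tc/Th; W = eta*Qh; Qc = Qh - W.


eta = 1 - 399.9550/909.1280 = 0.5601
W = 0.5601 * 2306.1930 = 1291.6236 kJ
Qc = 2306.1930 - 1291.6236 = 1014.5694 kJ

eta = 56.0067%, W = 1291.6236 kJ, Qc = 1014.5694 kJ


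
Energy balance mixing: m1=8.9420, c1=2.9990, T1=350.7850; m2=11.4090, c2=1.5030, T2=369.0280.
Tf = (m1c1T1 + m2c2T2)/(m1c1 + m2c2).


num = 15735.0131
den = 43.9648
Tf = 357.9004 K

357.9004 K


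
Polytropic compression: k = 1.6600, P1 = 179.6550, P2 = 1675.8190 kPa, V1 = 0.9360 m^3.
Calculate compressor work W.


(k-1)/k = 0.3976
(P2/P1)^exp = 2.4298
W = 2.5152 * 179.6550 * 0.9360 * (2.4298 - 1) = 604.7387 kJ

604.7387 kJ


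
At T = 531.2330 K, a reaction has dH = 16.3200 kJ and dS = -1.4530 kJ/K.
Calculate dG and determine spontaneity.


T*dS = 531.2330 * -1.4530 = -771.8815 kJ
dG = 16.3200 + 771.8815 = 788.2015 kJ (non-spontaneous)

dG = 788.2015 kJ, non-spontaneous


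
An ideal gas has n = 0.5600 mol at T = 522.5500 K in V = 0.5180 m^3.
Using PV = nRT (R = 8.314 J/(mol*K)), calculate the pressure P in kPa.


P = nRT/V = 0.5600 * 8.314 * 522.5500 / 0.5180
= 2432.9092 / 0.5180 = 4696.7359 Pa = 4.6967 kPa

4.6967 kPa


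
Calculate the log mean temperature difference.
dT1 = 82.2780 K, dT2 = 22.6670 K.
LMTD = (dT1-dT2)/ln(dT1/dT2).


dT1/dT2 = 3.6299
ln(dT1/dT2) = 1.2892
LMTD = 59.6110 / 1.2892 = 46.2390 K

46.2390 K


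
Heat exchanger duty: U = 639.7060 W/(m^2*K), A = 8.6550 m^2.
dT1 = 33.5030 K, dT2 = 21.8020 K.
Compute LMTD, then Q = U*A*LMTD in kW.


LMTD = 27.2349 K
Q = 639.7060 * 8.6550 * 27.2349 = 150790.0073 W = 150.7900 kW

150.7900 kW


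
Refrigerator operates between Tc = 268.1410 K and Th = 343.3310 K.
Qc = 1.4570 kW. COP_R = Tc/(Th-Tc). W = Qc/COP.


COP = 268.1410 / 75.1900 = 3.5662
W = 1.4570 / 3.5662 = 0.4086 kW

COP = 3.5662, W = 0.4086 kW


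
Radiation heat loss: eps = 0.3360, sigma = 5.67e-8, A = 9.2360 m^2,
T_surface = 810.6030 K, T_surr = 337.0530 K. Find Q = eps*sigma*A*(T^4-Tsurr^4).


T^4 = 4.3175e+11
Tsurr^4 = 1.2906e+10
Q = 0.3360 * 5.67e-8 * 9.2360 * 4.1884e+11 = 73698.5630 W

73698.5630 W


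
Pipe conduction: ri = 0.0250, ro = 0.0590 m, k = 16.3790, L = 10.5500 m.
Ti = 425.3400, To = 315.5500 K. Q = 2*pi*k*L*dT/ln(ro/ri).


dT = 109.7900 K
ln(ro/ri) = 0.8587
Q = 2*pi*16.3790*10.5500*109.7900 / 0.8587 = 138822.6866 W

138822.6866 W


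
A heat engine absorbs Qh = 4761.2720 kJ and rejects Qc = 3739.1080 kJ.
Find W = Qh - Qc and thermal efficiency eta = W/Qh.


W = 4761.2720 - 3739.1080 = 1022.1640 kJ
eta = 1022.1640 / 4761.2720 = 0.2147 = 21.4683%

W = 1022.1640 kJ, eta = 21.4683%


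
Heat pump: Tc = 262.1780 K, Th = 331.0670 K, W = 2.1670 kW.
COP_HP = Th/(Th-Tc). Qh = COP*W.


COP = 331.0670 / 68.8890 = 4.8058
Qh = 4.8058 * 2.1670 = 10.4142 kW

COP = 4.8058, Qh = 10.4142 kW


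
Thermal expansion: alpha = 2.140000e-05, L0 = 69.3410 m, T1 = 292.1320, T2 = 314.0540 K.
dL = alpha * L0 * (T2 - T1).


dT = 21.9220 K
dL = 2.140000e-05 * 69.3410 * 21.9220 = 0.032530 m
L_final = 69.373530 m

dL = 0.032530 m


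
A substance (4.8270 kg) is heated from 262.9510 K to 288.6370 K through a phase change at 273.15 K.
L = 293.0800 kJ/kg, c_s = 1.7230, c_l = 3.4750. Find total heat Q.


Q1 (sensible, solid) = 4.8270 * 1.7230 * 10.1990 = 84.8243 kJ
Q2 (latent) = 4.8270 * 293.0800 = 1414.6972 kJ
Q3 (sensible, liquid) = 4.8270 * 3.4750 * 15.4870 = 259.7762 kJ
Q_total = 1759.2977 kJ

1759.2977 kJ


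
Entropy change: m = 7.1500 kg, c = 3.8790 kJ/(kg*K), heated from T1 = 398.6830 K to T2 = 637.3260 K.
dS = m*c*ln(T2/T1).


T2/T1 = 1.5986
ln(T2/T1) = 0.4691
dS = 7.1500 * 3.8790 * 0.4691 = 13.0108 kJ/K

13.0108 kJ/K


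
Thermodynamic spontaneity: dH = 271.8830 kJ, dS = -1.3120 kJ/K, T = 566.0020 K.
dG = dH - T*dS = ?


T*dS = 566.0020 * -1.3120 = -742.5946 kJ
dG = 271.8830 + 742.5946 = 1014.4776 kJ (non-spontaneous)

dG = 1014.4776 kJ, non-spontaneous


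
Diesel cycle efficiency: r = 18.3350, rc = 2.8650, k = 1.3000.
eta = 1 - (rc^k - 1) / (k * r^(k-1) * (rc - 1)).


r^(k-1) = 2.3932
rc^k = 3.9288
eta = 0.4952 = 49.5239%

49.5239%


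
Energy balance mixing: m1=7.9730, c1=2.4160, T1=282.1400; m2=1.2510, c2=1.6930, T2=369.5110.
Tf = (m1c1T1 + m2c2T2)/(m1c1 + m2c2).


num = 6217.4006
den = 21.3807
Tf = 290.7948 K

290.7948 K


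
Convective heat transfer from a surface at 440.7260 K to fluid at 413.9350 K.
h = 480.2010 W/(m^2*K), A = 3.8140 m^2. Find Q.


dT = 26.7910 K
Q = 480.2010 * 3.8140 * 26.7910 = 49067.3579 W

49067.3579 W


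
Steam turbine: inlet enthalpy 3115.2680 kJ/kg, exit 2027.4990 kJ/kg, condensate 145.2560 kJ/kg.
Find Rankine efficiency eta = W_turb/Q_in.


W = 1087.7690 kJ/kg
Q_in = 2970.0120 kJ/kg
eta = 0.3663 = 36.6251%

eta = 36.6251%


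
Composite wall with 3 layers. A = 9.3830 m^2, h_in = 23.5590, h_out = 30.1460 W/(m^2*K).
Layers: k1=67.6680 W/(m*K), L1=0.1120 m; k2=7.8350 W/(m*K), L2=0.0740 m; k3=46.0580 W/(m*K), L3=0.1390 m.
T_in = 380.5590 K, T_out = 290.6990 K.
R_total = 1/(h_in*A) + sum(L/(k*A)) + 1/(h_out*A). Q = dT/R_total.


R_conv_in = 1/(23.5590*9.3830) = 0.0045
R_1 = 0.1120/(67.6680*9.3830) = 0.0002
R_2 = 0.0740/(7.8350*9.3830) = 0.0010
R_3 = 0.1390/(46.0580*9.3830) = 0.0003
R_conv_out = 1/(30.1460*9.3830) = 0.0035
R_total = 0.0096 K/W
Q = 89.8600 / 0.0096 = 9395.9246 W

R_total = 0.0096 K/W, Q = 9395.9246 W


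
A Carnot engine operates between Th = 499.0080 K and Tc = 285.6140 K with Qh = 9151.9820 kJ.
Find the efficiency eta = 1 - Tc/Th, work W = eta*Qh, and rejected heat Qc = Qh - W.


eta = 1 - 285.6140/499.0080 = 0.4276
W = 0.4276 * 9151.9820 = 3913.7209 kJ
Qc = 9151.9820 - 3913.7209 = 5238.2611 kJ

eta = 42.7636%, W = 3913.7209 kJ, Qc = 5238.2611 kJ


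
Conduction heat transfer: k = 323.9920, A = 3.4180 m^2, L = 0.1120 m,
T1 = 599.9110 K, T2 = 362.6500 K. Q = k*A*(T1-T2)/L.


dT = 237.2610 K
Q = 323.9920 * 3.4180 * 237.2610 / 0.1120 = 2345928.0008 W

2345928.0008 W


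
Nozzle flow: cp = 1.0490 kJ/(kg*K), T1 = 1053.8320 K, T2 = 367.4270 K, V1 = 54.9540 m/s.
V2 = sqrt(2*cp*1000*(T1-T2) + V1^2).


dT = 686.4050 K
2*cp*1000*dT = 1440077.6900
V1^2 = 3019.9421
V2 = sqrt(1443097.6321) = 1201.2900 m/s

1201.2900 m/s


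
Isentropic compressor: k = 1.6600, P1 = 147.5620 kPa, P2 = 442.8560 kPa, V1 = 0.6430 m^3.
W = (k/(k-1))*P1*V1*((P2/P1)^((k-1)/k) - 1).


(k-1)/k = 0.3976
(P2/P1)^exp = 1.5480
W = 2.5152 * 147.5620 * 0.6430 * (1.5480 - 1) = 130.7717 kJ

130.7717 kJ


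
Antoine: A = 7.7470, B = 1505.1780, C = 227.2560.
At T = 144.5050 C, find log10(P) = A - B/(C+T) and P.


C+T = 371.7610
B/(C+T) = 4.0488
log10(P) = 7.7470 - 4.0488 = 3.6982
P = 10^3.6982 = 4991.3882 mmHg

4991.3882 mmHg


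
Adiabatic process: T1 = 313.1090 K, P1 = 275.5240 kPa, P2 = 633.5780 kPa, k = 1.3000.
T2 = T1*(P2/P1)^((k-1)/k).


(k-1)/k = 0.2308
(P2/P1)^exp = 1.2119
T2 = 313.1090 * 1.2119 = 379.4470 K

379.4470 K


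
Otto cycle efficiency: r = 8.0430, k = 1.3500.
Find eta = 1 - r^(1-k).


r^(k-1) = 2.0744
eta = 1 - 1/2.0744 = 0.5179 = 51.7937%

51.7937%


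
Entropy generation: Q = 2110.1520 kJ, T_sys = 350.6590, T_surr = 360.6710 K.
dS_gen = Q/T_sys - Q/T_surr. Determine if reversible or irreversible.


dS_sys = 2110.1520/350.6590 = 6.0177 kJ/K
dS_surr = -2110.1520/360.6710 = -5.8506 kJ/K
dS_gen = 6.0177 - 5.8506 = 0.1670 kJ/K (irreversible)

dS_gen = 0.1670 kJ/K, irreversible


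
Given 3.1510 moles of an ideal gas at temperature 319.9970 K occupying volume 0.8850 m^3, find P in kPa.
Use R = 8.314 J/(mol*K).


P = nRT/V = 3.1510 * 8.314 * 319.9970 / 0.8850
= 8383.0939 / 0.8850 = 9472.4225 Pa = 9.4724 kPa

9.4724 kPa


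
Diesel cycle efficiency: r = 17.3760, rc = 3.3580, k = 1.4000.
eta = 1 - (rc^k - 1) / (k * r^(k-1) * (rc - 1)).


r^(k-1) = 3.1331
rc^k = 5.4515
eta = 0.5696 = 56.9621%

56.9621%


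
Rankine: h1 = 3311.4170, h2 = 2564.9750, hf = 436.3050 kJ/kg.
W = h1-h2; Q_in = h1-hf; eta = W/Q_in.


W = 746.4420 kJ/kg
Q_in = 2875.1120 kJ/kg
eta = 0.2596 = 25.9622%

eta = 25.9622%


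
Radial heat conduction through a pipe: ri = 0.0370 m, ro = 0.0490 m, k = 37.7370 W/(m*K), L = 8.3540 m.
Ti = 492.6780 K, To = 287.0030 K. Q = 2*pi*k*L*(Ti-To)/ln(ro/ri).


dT = 205.6750 K
ln(ro/ri) = 0.2809
Q = 2*pi*37.7370*8.3540*205.6750 / 0.2809 = 1450333.2038 W

1450333.2038 W


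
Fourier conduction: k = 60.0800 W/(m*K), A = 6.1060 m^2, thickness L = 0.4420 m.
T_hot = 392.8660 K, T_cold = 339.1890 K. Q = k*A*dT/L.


dT = 53.6770 K
Q = 60.0800 * 6.1060 * 53.6770 / 0.4420 = 44550.5110 W

44550.5110 W


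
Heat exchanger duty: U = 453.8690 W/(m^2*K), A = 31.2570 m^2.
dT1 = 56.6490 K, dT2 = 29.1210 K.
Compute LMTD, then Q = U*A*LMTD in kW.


LMTD = 41.3697 K
Q = 453.8690 * 31.2570 * 41.3697 = 586894.4944 W = 586.8945 kW

586.8945 kW


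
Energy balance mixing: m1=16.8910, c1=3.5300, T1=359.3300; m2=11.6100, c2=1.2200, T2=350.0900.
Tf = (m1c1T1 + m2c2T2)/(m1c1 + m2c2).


num = 26383.8787
den = 73.7894
Tf = 357.5563 K

357.5563 K


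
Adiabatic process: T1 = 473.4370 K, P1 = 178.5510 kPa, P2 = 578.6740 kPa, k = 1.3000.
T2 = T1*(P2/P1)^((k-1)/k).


(k-1)/k = 0.2308
(P2/P1)^exp = 1.3117
T2 = 473.4370 * 1.3117 = 621.0256 K

621.0256 K


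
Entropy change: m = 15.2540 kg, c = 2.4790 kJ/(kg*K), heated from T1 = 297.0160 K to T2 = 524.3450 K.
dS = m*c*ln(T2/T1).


T2/T1 = 1.7654
ln(T2/T1) = 0.5684
dS = 15.2540 * 2.4790 * 0.5684 = 21.4925 kJ/K

21.4925 kJ/K


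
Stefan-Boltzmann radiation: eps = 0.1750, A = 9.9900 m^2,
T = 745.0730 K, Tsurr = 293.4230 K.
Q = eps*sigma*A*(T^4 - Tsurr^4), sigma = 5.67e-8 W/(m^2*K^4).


T^4 = 3.0817e+11
Tsurr^4 = 7.4127e+09
Q = 0.1750 * 5.67e-8 * 9.9900 * 3.0076e+11 = 29813.1479 W

29813.1479 W


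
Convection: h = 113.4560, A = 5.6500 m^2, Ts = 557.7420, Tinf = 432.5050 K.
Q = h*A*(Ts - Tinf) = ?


dT = 125.2370 K
Q = 113.4560 * 5.6500 * 125.2370 = 80280.2233 W

80280.2233 W


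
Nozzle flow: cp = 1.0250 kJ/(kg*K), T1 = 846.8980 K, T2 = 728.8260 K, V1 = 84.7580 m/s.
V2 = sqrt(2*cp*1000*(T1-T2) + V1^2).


dT = 118.0720 K
2*cp*1000*dT = 242047.6000
V1^2 = 7183.9186
V2 = sqrt(249231.5186) = 499.2309 m/s

499.2309 m/s


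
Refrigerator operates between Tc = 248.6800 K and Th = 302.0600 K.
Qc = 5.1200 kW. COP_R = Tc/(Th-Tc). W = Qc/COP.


COP = 248.6800 / 53.3800 = 4.6587
W = 5.1200 / 4.6587 = 1.0990 kW

COP = 4.6587, W = 1.0990 kW


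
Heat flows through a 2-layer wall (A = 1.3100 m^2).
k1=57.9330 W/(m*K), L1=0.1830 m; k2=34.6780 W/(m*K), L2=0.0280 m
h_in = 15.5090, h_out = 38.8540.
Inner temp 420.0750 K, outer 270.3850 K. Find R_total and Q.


R_conv_in = 1/(15.5090*1.3100) = 0.0492
R_1 = 0.1830/(57.9330*1.3100) = 0.0024
R_2 = 0.0280/(34.6780*1.3100) = 0.0006
R_conv_out = 1/(38.8540*1.3100) = 0.0196
R_total = 0.0719 K/W
Q = 149.6900 / 0.0719 = 2082.0671 W

R_total = 0.0719 K/W, Q = 2082.0671 W


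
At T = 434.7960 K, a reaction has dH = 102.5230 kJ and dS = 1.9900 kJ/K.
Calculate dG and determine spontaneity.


T*dS = 434.7960 * 1.9900 = 865.2440 kJ
dG = 102.5230 - 865.2440 = -762.7210 kJ (spontaneous)

dG = -762.7210 kJ, spontaneous


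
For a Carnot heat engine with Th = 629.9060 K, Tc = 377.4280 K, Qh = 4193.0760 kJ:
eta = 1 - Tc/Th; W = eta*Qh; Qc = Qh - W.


eta = 1 - 377.4280/629.9060 = 0.4008
W = 0.4008 * 4193.0760 = 1680.6626 kJ
Qc = 4193.0760 - 1680.6626 = 2512.4134 kJ

eta = 40.0819%, W = 1680.6626 kJ, Qc = 2512.4134 kJ


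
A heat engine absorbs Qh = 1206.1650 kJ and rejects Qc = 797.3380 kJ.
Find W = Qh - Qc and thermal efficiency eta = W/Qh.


W = 1206.1650 - 797.3380 = 408.8270 kJ
eta = 408.8270 / 1206.1650 = 0.3389 = 33.8948%

W = 408.8270 kJ, eta = 33.8948%


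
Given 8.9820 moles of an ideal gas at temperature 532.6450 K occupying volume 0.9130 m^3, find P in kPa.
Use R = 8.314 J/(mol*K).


P = nRT/V = 8.9820 * 8.314 * 532.6450 / 0.9130
= 39775.9834 / 0.9130 = 43566.2469 Pa = 43.5662 kPa

43.5662 kPa


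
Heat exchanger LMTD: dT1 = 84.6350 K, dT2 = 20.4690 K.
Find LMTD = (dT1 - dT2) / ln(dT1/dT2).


dT1/dT2 = 4.1348
ln(dT1/dT2) = 1.4194
LMTD = 64.1660 / 1.4194 = 45.2053 K

45.2053 K


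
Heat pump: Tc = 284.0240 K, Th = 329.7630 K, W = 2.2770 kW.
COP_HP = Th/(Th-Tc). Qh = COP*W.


COP = 329.7630 / 45.7390 = 7.2097
Qh = 7.2097 * 2.2770 = 16.4164 kW

COP = 7.2097, Qh = 16.4164 kW


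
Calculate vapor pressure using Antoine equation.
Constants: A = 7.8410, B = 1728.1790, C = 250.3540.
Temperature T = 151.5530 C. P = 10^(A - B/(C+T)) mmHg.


C+T = 401.9070
B/(C+T) = 4.2999
log10(P) = 7.8410 - 4.2999 = 3.5411
P = 10^3.5411 = 3475.7818 mmHg

3475.7818 mmHg


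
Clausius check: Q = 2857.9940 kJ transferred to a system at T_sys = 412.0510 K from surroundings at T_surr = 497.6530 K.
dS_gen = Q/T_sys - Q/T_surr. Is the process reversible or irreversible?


dS_sys = 2857.9940/412.0510 = 6.9360 kJ/K
dS_surr = -2857.9940/497.6530 = -5.7429 kJ/K
dS_gen = 6.9360 - 5.7429 = 1.1931 kJ/K (irreversible)

dS_gen = 1.1931 kJ/K, irreversible


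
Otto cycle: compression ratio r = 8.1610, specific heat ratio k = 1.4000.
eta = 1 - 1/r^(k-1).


r^(k-1) = 2.3158
eta = 1 - 1/2.3158 = 0.5682 = 56.8180%

56.8180%


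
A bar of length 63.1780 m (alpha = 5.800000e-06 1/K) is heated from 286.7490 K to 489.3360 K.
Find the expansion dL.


dT = 202.5870 K
dL = 5.800000e-06 * 63.1780 * 202.5870 = 0.074234 m
L_final = 63.252234 m

dL = 0.074234 m


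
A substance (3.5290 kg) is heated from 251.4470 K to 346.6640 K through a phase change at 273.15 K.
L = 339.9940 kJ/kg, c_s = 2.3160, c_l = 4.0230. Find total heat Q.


Q1 (sensible, solid) = 3.5290 * 2.3160 * 21.7030 = 177.3822 kJ
Q2 (latent) = 3.5290 * 339.9940 = 1199.8388 kJ
Q3 (sensible, liquid) = 3.5290 * 4.0230 * 73.5140 = 1043.6905 kJ
Q_total = 2420.9115 kJ

2420.9115 kJ


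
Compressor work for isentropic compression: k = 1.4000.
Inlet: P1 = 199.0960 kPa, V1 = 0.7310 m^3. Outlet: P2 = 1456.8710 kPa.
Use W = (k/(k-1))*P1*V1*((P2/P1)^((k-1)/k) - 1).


(k-1)/k = 0.2857
(P2/P1)^exp = 1.7659
W = 3.5000 * 199.0960 * 0.7310 * (1.7659 - 1) = 390.1261 kJ

390.1261 kJ


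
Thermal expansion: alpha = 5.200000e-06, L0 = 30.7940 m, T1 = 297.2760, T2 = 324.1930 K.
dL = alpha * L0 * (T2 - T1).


dT = 26.9170 K
dL = 5.200000e-06 * 30.7940 * 26.9170 = 0.004310 m
L_final = 30.798310 m

dL = 0.004310 m


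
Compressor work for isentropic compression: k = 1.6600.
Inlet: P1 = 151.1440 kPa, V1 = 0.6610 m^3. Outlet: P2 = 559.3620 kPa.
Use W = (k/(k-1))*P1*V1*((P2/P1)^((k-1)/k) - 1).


(k-1)/k = 0.3976
(P2/P1)^exp = 1.6825
W = 2.5152 * 151.1440 * 0.6610 * (1.6825 - 1) = 171.4945 kJ

171.4945 kJ


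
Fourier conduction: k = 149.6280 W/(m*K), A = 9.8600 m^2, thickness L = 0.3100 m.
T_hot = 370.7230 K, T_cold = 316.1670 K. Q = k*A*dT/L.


dT = 54.5560 K
Q = 149.6280 * 9.8600 * 54.5560 / 0.3100 = 259639.4095 W

259639.4095 W


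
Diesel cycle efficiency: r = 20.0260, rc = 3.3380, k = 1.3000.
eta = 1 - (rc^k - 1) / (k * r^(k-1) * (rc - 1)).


r^(k-1) = 2.4574
rc^k = 4.7922
eta = 0.4923 = 49.2283%

49.2283%


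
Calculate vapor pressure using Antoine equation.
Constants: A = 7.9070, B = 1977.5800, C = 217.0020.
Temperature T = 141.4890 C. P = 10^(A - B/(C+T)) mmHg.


C+T = 358.4910
B/(C+T) = 5.5164
log10(P) = 7.9070 - 5.5164 = 2.3906
P = 10^2.3906 = 245.8099 mmHg

245.8099 mmHg


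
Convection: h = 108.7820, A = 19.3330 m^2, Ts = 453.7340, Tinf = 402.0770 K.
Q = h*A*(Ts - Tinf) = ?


dT = 51.6570 K
Q = 108.7820 * 19.3330 * 51.6570 = 108638.9278 W

108638.9278 W


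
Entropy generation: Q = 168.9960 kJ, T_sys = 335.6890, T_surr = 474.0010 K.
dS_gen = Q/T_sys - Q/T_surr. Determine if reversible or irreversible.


dS_sys = 168.9960/335.6890 = 0.5034 kJ/K
dS_surr = -168.9960/474.0010 = -0.3565 kJ/K
dS_gen = 0.5034 - 0.3565 = 0.1469 kJ/K (irreversible)

dS_gen = 0.1469 kJ/K, irreversible


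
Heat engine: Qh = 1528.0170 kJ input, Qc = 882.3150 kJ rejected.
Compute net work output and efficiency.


W = 1528.0170 - 882.3150 = 645.7020 kJ
eta = 645.7020 / 1528.0170 = 0.4226 = 42.2575%

W = 645.7020 kJ, eta = 42.2575%


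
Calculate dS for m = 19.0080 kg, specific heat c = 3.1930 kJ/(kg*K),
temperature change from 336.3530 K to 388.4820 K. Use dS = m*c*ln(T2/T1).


T2/T1 = 1.1550
ln(T2/T1) = 0.1441
dS = 19.0080 * 3.1930 * 0.1441 = 8.7449 kJ/K

8.7449 kJ/K


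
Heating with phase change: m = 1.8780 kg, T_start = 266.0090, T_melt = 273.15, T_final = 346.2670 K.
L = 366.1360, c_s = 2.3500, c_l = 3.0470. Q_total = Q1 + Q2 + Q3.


Q1 (sensible, solid) = 1.8780 * 2.3500 * 7.1410 = 31.5154 kJ
Q2 (latent) = 1.8780 * 366.1360 = 687.6034 kJ
Q3 (sensible, liquid) = 1.8780 * 3.0470 * 73.1170 = 418.3949 kJ
Q_total = 1137.5137 kJ

1137.5137 kJ


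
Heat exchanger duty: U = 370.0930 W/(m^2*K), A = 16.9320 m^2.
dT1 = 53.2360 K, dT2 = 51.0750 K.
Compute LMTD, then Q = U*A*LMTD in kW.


LMTD = 52.1480 K
Q = 370.0930 * 16.9320 * 52.1480 = 326781.2282 W = 326.7812 kW

326.7812 kW


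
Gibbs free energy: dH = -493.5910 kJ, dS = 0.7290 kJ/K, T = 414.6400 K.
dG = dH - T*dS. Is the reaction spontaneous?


T*dS = 414.6400 * 0.7290 = 302.2726 kJ
dG = -493.5910 - 302.2726 = -795.8636 kJ (spontaneous)

dG = -795.8636 kJ, spontaneous


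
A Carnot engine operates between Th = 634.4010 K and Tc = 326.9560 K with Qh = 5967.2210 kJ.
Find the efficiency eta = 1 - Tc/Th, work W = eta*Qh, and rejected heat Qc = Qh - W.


eta = 1 - 326.9560/634.4010 = 0.4846
W = 0.4846 * 5967.2210 = 2891.8496 kJ
Qc = 5967.2210 - 2891.8496 = 3075.3714 kJ

eta = 48.4623%, W = 2891.8496 kJ, Qc = 3075.3714 kJ


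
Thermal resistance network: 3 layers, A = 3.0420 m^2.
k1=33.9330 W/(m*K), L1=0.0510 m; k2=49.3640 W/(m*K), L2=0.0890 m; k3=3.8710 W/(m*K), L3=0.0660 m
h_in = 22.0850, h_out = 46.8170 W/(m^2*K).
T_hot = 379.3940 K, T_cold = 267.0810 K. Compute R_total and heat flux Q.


R_conv_in = 1/(22.0850*3.0420) = 0.0149
R_1 = 0.0510/(33.9330*3.0420) = 0.0005
R_2 = 0.0890/(49.3640*3.0420) = 0.0006
R_3 = 0.0660/(3.8710*3.0420) = 0.0056
R_conv_out = 1/(46.8170*3.0420) = 0.0070
R_total = 0.0286 K/W
Q = 112.3130 / 0.0286 = 3927.3026 W

R_total = 0.0286 K/W, Q = 3927.3026 W


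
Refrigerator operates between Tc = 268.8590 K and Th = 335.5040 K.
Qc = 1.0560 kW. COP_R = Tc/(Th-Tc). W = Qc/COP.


COP = 268.8590 / 66.6450 = 4.0342
W = 1.0560 / 4.0342 = 0.2618 kW

COP = 4.0342, W = 0.2618 kW


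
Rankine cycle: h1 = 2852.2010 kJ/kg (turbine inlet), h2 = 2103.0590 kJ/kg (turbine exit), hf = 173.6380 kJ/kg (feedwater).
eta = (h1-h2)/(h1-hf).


W = 749.1420 kJ/kg
Q_in = 2678.5630 kJ/kg
eta = 0.2797 = 27.9681%

eta = 27.9681%


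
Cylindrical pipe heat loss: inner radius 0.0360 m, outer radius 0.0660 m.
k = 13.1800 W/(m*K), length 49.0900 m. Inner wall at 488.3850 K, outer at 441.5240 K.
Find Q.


dT = 46.8610 K
ln(ro/ri) = 0.6061
Q = 2*pi*13.1800*49.0900*46.8610 / 0.6061 = 314289.5382 W

314289.5382 W


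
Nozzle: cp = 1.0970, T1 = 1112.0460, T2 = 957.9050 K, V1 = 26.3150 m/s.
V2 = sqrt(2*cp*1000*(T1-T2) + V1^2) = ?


dT = 154.1410 K
2*cp*1000*dT = 338185.3540
V1^2 = 692.4792
V2 = sqrt(338877.8332) = 582.1321 m/s

582.1321 m/s


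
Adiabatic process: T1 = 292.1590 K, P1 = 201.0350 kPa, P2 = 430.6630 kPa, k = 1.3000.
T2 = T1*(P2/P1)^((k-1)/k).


(k-1)/k = 0.2308
(P2/P1)^exp = 1.1922
T2 = 292.1590 * 1.1922 = 348.3156 K

348.3156 K


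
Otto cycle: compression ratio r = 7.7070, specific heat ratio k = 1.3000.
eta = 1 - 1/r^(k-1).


r^(k-1) = 1.8453
eta = 1 - 1/1.8453 = 0.4581 = 45.8081%

45.8081%


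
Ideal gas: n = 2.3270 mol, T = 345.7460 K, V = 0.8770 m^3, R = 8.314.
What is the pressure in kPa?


P = nRT/V = 2.3270 * 8.314 * 345.7460 / 0.8770
= 6689.0365 / 0.8770 = 7627.1796 Pa = 7.6272 kPa

7.6272 kPa


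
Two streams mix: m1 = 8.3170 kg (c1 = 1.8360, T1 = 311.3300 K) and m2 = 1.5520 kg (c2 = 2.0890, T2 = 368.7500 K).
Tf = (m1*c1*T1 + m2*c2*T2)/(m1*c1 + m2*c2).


num = 5949.5475
den = 18.5121
Tf = 321.3863 K

321.3863 K


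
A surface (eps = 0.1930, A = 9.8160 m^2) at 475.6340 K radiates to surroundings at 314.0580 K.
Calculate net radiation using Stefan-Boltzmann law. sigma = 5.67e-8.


T^4 = 5.1179e+10
Tsurr^4 = 9.7284e+09
Q = 0.1930 * 5.67e-8 * 9.8160 * 4.1451e+10 = 4452.5204 W

4452.5204 W


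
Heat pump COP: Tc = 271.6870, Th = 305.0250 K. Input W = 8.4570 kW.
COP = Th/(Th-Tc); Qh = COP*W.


COP = 305.0250 / 33.3380 = 9.1495
Qh = 9.1495 * 8.4570 = 77.3771 kW

COP = 9.1495, Qh = 77.3771 kW


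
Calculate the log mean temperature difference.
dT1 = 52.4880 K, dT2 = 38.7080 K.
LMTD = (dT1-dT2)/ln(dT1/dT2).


dT1/dT2 = 1.3560
ln(dT1/dT2) = 0.3045
LMTD = 13.7800 / 0.3045 = 45.2488 K

45.2488 K


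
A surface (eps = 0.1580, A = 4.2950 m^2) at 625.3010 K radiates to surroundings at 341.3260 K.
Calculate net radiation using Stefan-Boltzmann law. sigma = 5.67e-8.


T^4 = 1.5288e+11
Tsurr^4 = 1.3573e+10
Q = 0.1580 * 5.67e-8 * 4.2950 * 1.3931e+11 = 5360.2183 W

5360.2183 W


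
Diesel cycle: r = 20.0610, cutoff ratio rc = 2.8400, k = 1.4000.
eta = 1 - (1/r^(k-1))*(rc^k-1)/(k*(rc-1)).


r^(k-1) = 3.3185
rc^k = 4.3117
eta = 0.6126 = 61.2599%

61.2599%


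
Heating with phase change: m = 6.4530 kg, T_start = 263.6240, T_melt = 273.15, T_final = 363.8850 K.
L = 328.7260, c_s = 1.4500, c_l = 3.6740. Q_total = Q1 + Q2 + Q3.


Q1 (sensible, solid) = 6.4530 * 1.4500 * 9.5260 = 89.1334 kJ
Q2 (latent) = 6.4530 * 328.7260 = 2121.2689 kJ
Q3 (sensible, liquid) = 6.4530 * 3.6740 * 90.7350 = 2151.1746 kJ
Q_total = 4361.5768 kJ

4361.5768 kJ


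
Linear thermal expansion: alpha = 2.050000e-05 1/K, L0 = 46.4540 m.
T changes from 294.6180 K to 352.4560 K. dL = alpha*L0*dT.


dT = 57.8380 K
dL = 2.050000e-05 * 46.4540 * 57.8380 = 0.055080 m
L_final = 46.509080 m

dL = 0.055080 m


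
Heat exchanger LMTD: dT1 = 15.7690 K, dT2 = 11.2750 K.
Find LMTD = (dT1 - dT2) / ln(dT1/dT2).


dT1/dT2 = 1.3986
ln(dT1/dT2) = 0.3355
LMTD = 4.4940 / 0.3355 = 13.3966 K

13.3966 K


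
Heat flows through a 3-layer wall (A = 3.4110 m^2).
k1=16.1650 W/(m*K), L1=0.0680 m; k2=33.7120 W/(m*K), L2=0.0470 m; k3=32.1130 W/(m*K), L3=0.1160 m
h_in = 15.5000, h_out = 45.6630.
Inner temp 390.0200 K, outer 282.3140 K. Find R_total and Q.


R_conv_in = 1/(15.5000*3.4110) = 0.0189
R_1 = 0.0680/(16.1650*3.4110) = 0.0012
R_2 = 0.0470/(33.7120*3.4110) = 0.0004
R_3 = 0.1160/(32.1130*3.4110) = 0.0011
R_conv_out = 1/(45.6630*3.4110) = 0.0064
R_total = 0.0280 K/W
Q = 107.7060 / 0.0280 = 3841.7868 W

R_total = 0.0280 K/W, Q = 3841.7868 W


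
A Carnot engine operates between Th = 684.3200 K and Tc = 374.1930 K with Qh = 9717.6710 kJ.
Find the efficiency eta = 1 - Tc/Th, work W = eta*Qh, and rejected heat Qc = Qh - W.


eta = 1 - 374.1930/684.3200 = 0.4532
W = 0.4532 * 9717.6710 = 4403.9516 kJ
Qc = 9717.6710 - 4403.9516 = 5313.7194 kJ

eta = 45.3190%, W = 4403.9516 kJ, Qc = 5313.7194 kJ


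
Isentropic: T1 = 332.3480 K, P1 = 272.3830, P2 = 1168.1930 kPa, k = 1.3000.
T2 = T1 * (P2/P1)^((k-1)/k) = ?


(k-1)/k = 0.2308
(P2/P1)^exp = 1.3993
T2 = 332.3480 * 1.3993 = 465.0680 K

465.0680 K


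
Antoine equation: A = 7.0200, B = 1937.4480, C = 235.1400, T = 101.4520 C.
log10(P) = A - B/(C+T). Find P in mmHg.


C+T = 336.5920
B/(C+T) = 5.7561
log10(P) = 7.0200 - 5.7561 = 1.2639
P = 10^1.2639 = 18.3623 mmHg

18.3623 mmHg


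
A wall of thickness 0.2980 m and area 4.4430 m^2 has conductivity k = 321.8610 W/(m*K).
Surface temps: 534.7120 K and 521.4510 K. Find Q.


dT = 13.2610 K
Q = 321.8610 * 4.4430 * 13.2610 / 0.2980 = 63636.2648 W

63636.2648 W


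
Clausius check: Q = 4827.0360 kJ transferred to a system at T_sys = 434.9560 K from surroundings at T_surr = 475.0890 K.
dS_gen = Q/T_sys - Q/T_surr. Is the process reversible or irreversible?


dS_sys = 4827.0360/434.9560 = 11.0978 kJ/K
dS_surr = -4827.0360/475.0890 = -10.1603 kJ/K
dS_gen = 11.0978 - 10.1603 = 0.9375 kJ/K (irreversible)

dS_gen = 0.9375 kJ/K, irreversible


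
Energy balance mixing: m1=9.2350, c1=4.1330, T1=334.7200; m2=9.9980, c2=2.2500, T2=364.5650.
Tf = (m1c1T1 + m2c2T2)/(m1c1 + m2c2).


num = 20976.7503
den = 60.6638
Tf = 345.7872 K

345.7872 K


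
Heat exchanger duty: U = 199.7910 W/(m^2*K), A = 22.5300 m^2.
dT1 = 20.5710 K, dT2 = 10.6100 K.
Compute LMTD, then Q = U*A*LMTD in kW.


LMTD = 15.0449 K
Q = 199.7910 * 22.5300 * 15.0449 = 67721.4214 W = 67.7214 kW

67.7214 kW


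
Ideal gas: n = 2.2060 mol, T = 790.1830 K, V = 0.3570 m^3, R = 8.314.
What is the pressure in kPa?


P = nRT/V = 2.2060 * 8.314 * 790.1830 / 0.3570
= 14492.4967 / 0.3570 = 40595.2289 Pa = 40.5952 kPa

40.5952 kPa


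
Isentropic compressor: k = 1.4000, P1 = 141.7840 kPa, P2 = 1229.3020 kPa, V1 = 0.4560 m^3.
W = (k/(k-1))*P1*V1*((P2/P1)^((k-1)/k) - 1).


(k-1)/k = 0.2857
(P2/P1)^exp = 1.8536
W = 3.5000 * 141.7840 * 0.4560 * (1.8536 - 1) = 193.1520 kJ

193.1520 kJ


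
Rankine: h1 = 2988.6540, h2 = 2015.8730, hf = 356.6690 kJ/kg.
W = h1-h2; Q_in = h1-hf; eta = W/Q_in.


W = 972.7810 kJ/kg
Q_in = 2631.9850 kJ/kg
eta = 0.3696 = 36.9600%

eta = 36.9600%


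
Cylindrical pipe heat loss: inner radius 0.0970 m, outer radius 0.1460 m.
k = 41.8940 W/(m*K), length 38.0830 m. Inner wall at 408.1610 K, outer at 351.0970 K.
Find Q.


dT = 57.0640 K
ln(ro/ri) = 0.4089
Q = 2*pi*41.8940*38.0830*57.0640 / 0.4089 = 1398983.4517 W

1398983.4517 W


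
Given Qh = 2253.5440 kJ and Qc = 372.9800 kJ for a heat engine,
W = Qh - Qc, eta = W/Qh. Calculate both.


W = 2253.5440 - 372.9800 = 1880.5640 kJ
eta = 1880.5640 / 2253.5440 = 0.8345 = 83.4492%

W = 1880.5640 kJ, eta = 83.4492%


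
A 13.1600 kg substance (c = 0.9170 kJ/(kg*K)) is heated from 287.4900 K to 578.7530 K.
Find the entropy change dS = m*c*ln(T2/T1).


T2/T1 = 2.0131
ln(T2/T1) = 0.6997
dS = 13.1600 * 0.9170 * 0.6997 = 8.4436 kJ/K

8.4436 kJ/K


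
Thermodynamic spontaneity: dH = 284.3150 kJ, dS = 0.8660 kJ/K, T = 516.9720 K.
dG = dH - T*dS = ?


T*dS = 516.9720 * 0.8660 = 447.6978 kJ
dG = 284.3150 - 447.6978 = -163.3828 kJ (spontaneous)

dG = -163.3828 kJ, spontaneous


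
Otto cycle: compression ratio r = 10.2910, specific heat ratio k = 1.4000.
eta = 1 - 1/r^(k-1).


r^(k-1) = 2.5409
eta = 1 - 1/2.5409 = 0.6064 = 60.6435%

60.6435%


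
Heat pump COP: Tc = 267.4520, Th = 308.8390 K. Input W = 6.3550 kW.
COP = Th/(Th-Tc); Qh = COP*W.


COP = 308.8390 / 41.3870 = 7.4622
Qh = 7.4622 * 6.3550 = 47.4224 kW

COP = 7.4622, Qh = 47.4224 kW


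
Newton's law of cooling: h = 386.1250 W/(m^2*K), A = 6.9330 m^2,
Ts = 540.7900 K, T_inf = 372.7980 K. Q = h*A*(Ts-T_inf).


dT = 167.9920 K
Q = 386.1250 * 6.9330 * 167.9920 = 449715.3610 W

449715.3610 W


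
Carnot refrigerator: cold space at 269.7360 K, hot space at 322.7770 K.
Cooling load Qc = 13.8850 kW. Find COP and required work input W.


COP = 269.7360 / 53.0410 = 5.0854
W = 13.8850 / 5.0854 = 2.7304 kW

COP = 5.0854, W = 2.7304 kW


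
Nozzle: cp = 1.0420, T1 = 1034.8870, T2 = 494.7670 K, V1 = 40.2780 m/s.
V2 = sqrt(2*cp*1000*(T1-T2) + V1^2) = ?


dT = 540.1200 K
2*cp*1000*dT = 1125610.0800
V1^2 = 1622.3173
V2 = sqrt(1127232.3973) = 1061.7120 m/s

1061.7120 m/s


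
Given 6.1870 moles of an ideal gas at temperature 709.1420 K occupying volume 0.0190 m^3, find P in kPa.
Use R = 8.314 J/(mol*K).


P = nRT/V = 6.1870 * 8.314 * 709.1420 / 0.0190
= 36477.3554 / 0.0190 = 1919860.8084 Pa = 1919.8608 kPa

1919.8608 kPa


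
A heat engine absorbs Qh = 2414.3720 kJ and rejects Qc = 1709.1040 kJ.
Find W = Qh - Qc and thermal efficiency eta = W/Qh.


W = 2414.3720 - 1709.1040 = 705.2680 kJ
eta = 705.2680 / 2414.3720 = 0.2921 = 29.2112%

W = 705.2680 kJ, eta = 29.2112%


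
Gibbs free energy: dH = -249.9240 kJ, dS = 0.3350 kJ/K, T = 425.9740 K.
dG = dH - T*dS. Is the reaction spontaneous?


T*dS = 425.9740 * 0.3350 = 142.7013 kJ
dG = -249.9240 - 142.7013 = -392.6253 kJ (spontaneous)

dG = -392.6253 kJ, spontaneous


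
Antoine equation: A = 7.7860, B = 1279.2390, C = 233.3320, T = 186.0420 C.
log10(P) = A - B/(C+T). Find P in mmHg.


C+T = 419.3740
B/(C+T) = 3.0504
log10(P) = 7.7860 - 3.0504 = 4.7356
P = 10^4.7356 = 54405.9474 mmHg

54405.9474 mmHg


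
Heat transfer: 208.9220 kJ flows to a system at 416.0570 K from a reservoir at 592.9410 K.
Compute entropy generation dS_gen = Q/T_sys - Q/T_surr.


dS_sys = 208.9220/416.0570 = 0.5021 kJ/K
dS_surr = -208.9220/592.9410 = -0.3523 kJ/K
dS_gen = 0.5021 - 0.3523 = 0.1498 kJ/K (irreversible)

dS_gen = 0.1498 kJ/K, irreversible


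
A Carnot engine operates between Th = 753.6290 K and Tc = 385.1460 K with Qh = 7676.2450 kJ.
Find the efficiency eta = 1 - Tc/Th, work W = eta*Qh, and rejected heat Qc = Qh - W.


eta = 1 - 385.1460/753.6290 = 0.4889
W = 0.4889 * 7676.2450 = 3753.2603 kJ
Qc = 7676.2450 - 3753.2603 = 3922.9847 kJ

eta = 48.8945%, W = 3753.2603 kJ, Qc = 3922.9847 kJ


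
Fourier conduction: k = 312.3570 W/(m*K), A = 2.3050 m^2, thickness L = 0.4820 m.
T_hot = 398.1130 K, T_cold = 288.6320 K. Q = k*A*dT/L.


dT = 109.4810 K
Q = 312.3570 * 2.3050 * 109.4810 / 0.4820 = 163536.1955 W

163536.1955 W


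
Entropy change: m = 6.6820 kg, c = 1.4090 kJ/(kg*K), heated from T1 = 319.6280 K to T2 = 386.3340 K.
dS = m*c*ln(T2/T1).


T2/T1 = 1.2087
ln(T2/T1) = 0.1895
dS = 6.6820 * 1.4090 * 0.1895 = 1.7845 kJ/K

1.7845 kJ/K


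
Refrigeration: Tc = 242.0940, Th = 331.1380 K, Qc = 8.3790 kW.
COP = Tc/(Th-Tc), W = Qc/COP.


COP = 242.0940 / 89.0440 = 2.7188
W = 8.3790 / 2.7188 = 3.0819 kW

COP = 2.7188, W = 3.0819 kW


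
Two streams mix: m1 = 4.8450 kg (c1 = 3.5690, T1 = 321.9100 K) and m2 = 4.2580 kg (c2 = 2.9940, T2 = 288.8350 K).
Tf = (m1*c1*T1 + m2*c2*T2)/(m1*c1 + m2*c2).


num = 9248.6041
den = 30.0403
Tf = 307.8737 K

307.8737 K


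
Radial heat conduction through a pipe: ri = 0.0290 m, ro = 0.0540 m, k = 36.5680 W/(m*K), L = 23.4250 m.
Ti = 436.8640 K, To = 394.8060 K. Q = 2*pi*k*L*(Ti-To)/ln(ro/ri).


dT = 42.0580 K
ln(ro/ri) = 0.6217
Q = 2*pi*36.5680*23.4250*42.0580 / 0.6217 = 364113.3958 W

364113.3958 W


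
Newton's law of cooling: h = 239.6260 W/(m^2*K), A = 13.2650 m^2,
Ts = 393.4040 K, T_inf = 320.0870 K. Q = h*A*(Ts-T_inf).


dT = 73.3170 K
Q = 239.6260 * 13.2650 * 73.3170 = 233048.2675 W

233048.2675 W


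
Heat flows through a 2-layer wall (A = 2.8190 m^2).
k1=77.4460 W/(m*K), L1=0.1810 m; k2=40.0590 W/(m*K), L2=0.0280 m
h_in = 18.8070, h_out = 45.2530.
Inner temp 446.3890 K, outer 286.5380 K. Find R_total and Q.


R_conv_in = 1/(18.8070*2.8190) = 0.0189
R_1 = 0.1810/(77.4460*2.8190) = 0.0008
R_2 = 0.0280/(40.0590*2.8190) = 0.0002
R_conv_out = 1/(45.2530*2.8190) = 0.0078
R_total = 0.0278 K/W
Q = 159.8510 / 0.0278 = 5754.6213 W

R_total = 0.0278 K/W, Q = 5754.6213 W


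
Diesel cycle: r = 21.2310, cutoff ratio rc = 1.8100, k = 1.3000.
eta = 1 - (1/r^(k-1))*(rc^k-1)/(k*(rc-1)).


r^(k-1) = 2.5009
rc^k = 2.1626
eta = 0.5585 = 55.8509%

55.8509%


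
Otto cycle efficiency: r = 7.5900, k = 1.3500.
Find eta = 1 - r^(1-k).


r^(k-1) = 2.0328
eta = 1 - 1/2.0328 = 0.5081 = 50.8056%

50.8056%


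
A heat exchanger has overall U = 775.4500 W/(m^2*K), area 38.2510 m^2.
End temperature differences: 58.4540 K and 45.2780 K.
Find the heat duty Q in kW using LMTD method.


LMTD = 51.5859 K
Q = 775.4500 * 38.2510 * 51.5859 = 1530126.0999 W = 1530.1261 kW

1530.1261 kW


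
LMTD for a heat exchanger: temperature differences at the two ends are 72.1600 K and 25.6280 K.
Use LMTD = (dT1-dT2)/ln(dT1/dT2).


dT1/dT2 = 2.8157
ln(dT1/dT2) = 1.0352
LMTD = 46.5320 / 1.0352 = 44.9498 K

44.9498 K


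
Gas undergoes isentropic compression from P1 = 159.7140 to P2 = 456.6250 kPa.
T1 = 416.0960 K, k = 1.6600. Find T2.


(k-1)/k = 0.3976
(P2/P1)^exp = 1.5184
T2 = 416.0960 * 1.5184 = 631.8019 K

631.8019 K


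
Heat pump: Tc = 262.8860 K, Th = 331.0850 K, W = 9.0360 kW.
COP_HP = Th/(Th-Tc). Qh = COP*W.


COP = 331.0850 / 68.1990 = 4.8547
Qh = 4.8547 * 9.0360 = 43.8670 kW

COP = 4.8547, Qh = 43.8670 kW


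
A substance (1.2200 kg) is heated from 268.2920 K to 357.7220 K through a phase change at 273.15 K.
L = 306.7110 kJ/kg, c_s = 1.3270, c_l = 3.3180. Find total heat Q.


Q1 (sensible, solid) = 1.2200 * 1.3270 * 4.8580 = 7.8648 kJ
Q2 (latent) = 1.2200 * 306.7110 = 374.1874 kJ
Q3 (sensible, liquid) = 1.2200 * 3.3180 * 84.5720 = 342.3441 kJ
Q_total = 724.3963 kJ

724.3963 kJ


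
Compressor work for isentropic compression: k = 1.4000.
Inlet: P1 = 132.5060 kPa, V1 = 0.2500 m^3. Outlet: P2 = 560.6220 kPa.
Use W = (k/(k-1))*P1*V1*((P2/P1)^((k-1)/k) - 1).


(k-1)/k = 0.2857
(P2/P1)^exp = 1.5100
W = 3.5000 * 132.5060 * 0.2500 * (1.5100 - 1) = 59.1326 kJ

59.1326 kJ
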